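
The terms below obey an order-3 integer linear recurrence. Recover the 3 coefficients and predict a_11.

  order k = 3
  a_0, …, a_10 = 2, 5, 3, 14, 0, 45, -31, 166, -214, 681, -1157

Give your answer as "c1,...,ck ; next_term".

-1,3,1 ; 2986

  a_3 = -1·3 + 3·5 + 1·2 = 14
  a_4 = -1·14 + 3·3 + 1·5 = 0
  a_5 = -1·0 + 3·14 + 1·3 = 45
  a_6 = -1·45 + 3·0 + 1·14 = -31
  a_7 = -1·-31 + 3·45 + 1·0 = 166
  a_8 = -1·166 + 3·-31 + 1·45 = -214
  a_9 = -1·-214 + 3·166 + 1·-31 = 681
  a_10 = -1·681 + 3·-214 + 1·166 = -1157
  a_11 = -1·-1157 + 3·681 + 1·-214 = 2986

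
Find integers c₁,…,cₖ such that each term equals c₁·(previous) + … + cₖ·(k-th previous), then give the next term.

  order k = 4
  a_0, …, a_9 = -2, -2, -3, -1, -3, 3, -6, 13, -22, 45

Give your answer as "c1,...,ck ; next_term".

  a_4 = -1·-1 + 2·-3 + 0·-2 + -1·-2 = -3
  a_5 = -1·-3 + 2·-1 + 0·-3 + -1·-2 = 3
  a_6 = -1·3 + 2·-3 + 0·-1 + -1·-3 = -6
  a_7 = -1·-6 + 2·3 + 0·-3 + -1·-1 = 13
  a_8 = -1·13 + 2·-6 + 0·3 + -1·-3 = -22
  a_9 = -1·-22 + 2·13 + 0·-6 + -1·3 = 45
  a_10 = -1·45 + 2·-22 + 0·13 + -1·-6 = -83

-1,2,0,-1 ; -83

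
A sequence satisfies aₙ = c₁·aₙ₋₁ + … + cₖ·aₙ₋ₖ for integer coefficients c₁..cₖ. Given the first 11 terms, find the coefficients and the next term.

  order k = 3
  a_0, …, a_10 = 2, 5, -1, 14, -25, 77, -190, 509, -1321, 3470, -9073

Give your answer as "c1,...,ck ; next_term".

-2,2,1 ; 23765

  a_3 = -2·-1 + 2·5 + 1·2 = 14
  a_4 = -2·14 + 2·-1 + 1·5 = -25
  a_5 = -2·-25 + 2·14 + 1·-1 = 77
  a_6 = -2·77 + 2·-25 + 1·14 = -190
  a_7 = -2·-190 + 2·77 + 1·-25 = 509
  a_8 = -2·509 + 2·-190 + 1·77 = -1321
  a_9 = -2·-1321 + 2·509 + 1·-190 = 3470
  a_10 = -2·3470 + 2·-1321 + 1·509 = -9073
  a_11 = -2·-9073 + 2·3470 + 1·-1321 = 23765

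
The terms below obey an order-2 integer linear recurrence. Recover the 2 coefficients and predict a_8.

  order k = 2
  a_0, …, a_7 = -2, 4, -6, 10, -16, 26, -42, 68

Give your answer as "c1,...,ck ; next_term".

  a_2 = -1·4 + 1·-2 = -6
  a_3 = -1·-6 + 1·4 = 10
  a_4 = -1·10 + 1·-6 = -16
  a_5 = -1·-16 + 1·10 = 26
  a_6 = -1·26 + 1·-16 = -42
  a_7 = -1·-42 + 1·26 = 68
  a_8 = -1·68 + 1·-42 = -110

-1,1 ; -110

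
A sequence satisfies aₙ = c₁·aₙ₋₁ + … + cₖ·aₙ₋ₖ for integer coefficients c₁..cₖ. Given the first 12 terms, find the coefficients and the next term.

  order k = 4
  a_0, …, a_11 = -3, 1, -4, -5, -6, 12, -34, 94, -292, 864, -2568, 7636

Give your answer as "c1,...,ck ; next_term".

  a_4 = -2·-5 + 2·-4 + -2·1 + 2·-3 = -6
  a_5 = -2·-6 + 2·-5 + -2·-4 + 2·1 = 12
  a_6 = -2·12 + 2·-6 + -2·-5 + 2·-4 = -34
  a_7 = -2·-34 + 2·12 + -2·-6 + 2·-5 = 94
  a_8 = -2·94 + 2·-34 + -2·12 + 2·-6 = -292
  a_9 = -2·-292 + 2·94 + -2·-34 + 2·12 = 864
  a_10 = -2·864 + 2·-292 + -2·94 + 2·-34 = -2568
  a_11 = -2·-2568 + 2·864 + -2·-292 + 2·94 = 7636
  a_12 = -2·7636 + 2·-2568 + -2·864 + 2·-292 = -22720

-2,2,-2,2 ; -22720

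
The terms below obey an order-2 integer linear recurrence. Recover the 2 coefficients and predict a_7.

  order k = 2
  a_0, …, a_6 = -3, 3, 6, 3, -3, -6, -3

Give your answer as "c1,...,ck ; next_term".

  a_2 = 1·3 + -1·-3 = 6
  a_3 = 1·6 + -1·3 = 3
  a_4 = 1·3 + -1·6 = -3
  a_5 = 1·-3 + -1·3 = -6
  a_6 = 1·-6 + -1·-3 = -3
  a_7 = 1·-3 + -1·-6 = 3

1,-1 ; 3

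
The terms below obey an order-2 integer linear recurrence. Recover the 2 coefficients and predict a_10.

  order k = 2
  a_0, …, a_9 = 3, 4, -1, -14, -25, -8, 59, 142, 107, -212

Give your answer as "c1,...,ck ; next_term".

  a_2 = 2·4 + -3·3 = -1
  a_3 = 2·-1 + -3·4 = -14
  a_4 = 2·-14 + -3·-1 = -25
  a_5 = 2·-25 + -3·-14 = -8
  a_6 = 2·-8 + -3·-25 = 59
  a_7 = 2·59 + -3·-8 = 142
  a_8 = 2·142 + -3·59 = 107
  a_9 = 2·107 + -3·142 = -212
  a_10 = 2·-212 + -3·107 = -745

2,-3 ; -745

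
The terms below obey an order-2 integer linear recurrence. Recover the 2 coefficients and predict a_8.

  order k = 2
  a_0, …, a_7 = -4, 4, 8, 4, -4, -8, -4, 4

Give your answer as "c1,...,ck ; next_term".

1,-1 ; 8

  a_2 = 1·4 + -1·-4 = 8
  a_3 = 1·8 + -1·4 = 4
  a_4 = 1·4 + -1·8 = -4
  a_5 = 1·-4 + -1·4 = -8
  a_6 = 1·-8 + -1·-4 = -4
  a_7 = 1·-4 + -1·-8 = 4
  a_8 = 1·4 + -1·-4 = 8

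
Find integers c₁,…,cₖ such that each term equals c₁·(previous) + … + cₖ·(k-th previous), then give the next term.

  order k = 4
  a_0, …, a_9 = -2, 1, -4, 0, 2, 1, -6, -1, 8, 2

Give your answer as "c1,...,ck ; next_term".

0,-1,0,1 ; -14

  a_4 = 0·0 + -1·-4 + 0·1 + 1·-2 = 2
  a_5 = 0·2 + -1·0 + 0·-4 + 1·1 = 1
  a_6 = 0·1 + -1·2 + 0·0 + 1·-4 = -6
  a_7 = 0·-6 + -1·1 + 0·2 + 1·0 = -1
  a_8 = 0·-1 + -1·-6 + 0·1 + 1·2 = 8
  a_9 = 0·8 + -1·-1 + 0·-6 + 1·1 = 2
  a_10 = 0·2 + -1·8 + 0·-1 + 1·-6 = -14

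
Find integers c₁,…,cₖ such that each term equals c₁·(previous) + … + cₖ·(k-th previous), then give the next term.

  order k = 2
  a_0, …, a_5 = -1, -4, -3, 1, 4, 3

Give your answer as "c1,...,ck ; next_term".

1,-1 ; -1

  a_2 = 1·-4 + -1·-1 = -3
  a_3 = 1·-3 + -1·-4 = 1
  a_4 = 1·1 + -1·-3 = 4
  a_5 = 1·4 + -1·1 = 3
  a_6 = 1·3 + -1·4 = -1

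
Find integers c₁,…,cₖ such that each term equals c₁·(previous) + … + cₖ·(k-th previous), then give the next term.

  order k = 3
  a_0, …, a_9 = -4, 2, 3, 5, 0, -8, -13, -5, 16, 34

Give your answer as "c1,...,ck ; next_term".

1,-1,-1 ; 23

  a_3 = 1·3 + -1·2 + -1·-4 = 5
  a_4 = 1·5 + -1·3 + -1·2 = 0
  a_5 = 1·0 + -1·5 + -1·3 = -8
  a_6 = 1·-8 + -1·0 + -1·5 = -13
  a_7 = 1·-13 + -1·-8 + -1·0 = -5
  a_8 = 1·-5 + -1·-13 + -1·-8 = 16
  a_9 = 1·16 + -1·-5 + -1·-13 = 34
  a_10 = 1·34 + -1·16 + -1·-5 = 23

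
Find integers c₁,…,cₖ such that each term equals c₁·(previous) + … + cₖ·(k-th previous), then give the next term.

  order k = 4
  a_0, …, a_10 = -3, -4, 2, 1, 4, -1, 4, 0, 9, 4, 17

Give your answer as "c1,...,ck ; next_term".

  a_4 = 1·1 + 1·2 + -1·-4 + 1·-3 = 4
  a_5 = 1·4 + 1·1 + -1·2 + 1·-4 = -1
  a_6 = 1·-1 + 1·4 + -1·1 + 1·2 = 4
  a_7 = 1·4 + 1·-1 + -1·4 + 1·1 = 0
  a_8 = 1·0 + 1·4 + -1·-1 + 1·4 = 9
  a_9 = 1·9 + 1·0 + -1·4 + 1·-1 = 4
  a_10 = 1·4 + 1·9 + -1·0 + 1·4 = 17
  a_11 = 1·17 + 1·4 + -1·9 + 1·0 = 12

1,1,-1,1 ; 12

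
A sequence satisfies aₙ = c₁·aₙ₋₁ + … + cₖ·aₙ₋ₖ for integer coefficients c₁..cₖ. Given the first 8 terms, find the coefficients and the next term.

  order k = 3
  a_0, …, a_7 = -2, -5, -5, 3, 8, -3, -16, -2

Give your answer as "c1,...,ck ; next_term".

1,-2,1 ; 27

  a_3 = 1·-5 + -2·-5 + 1·-2 = 3
  a_4 = 1·3 + -2·-5 + 1·-5 = 8
  a_5 = 1·8 + -2·3 + 1·-5 = -3
  a_6 = 1·-3 + -2·8 + 1·3 = -16
  a_7 = 1·-16 + -2·-3 + 1·8 = -2
  a_8 = 1·-2 + -2·-16 + 1·-3 = 27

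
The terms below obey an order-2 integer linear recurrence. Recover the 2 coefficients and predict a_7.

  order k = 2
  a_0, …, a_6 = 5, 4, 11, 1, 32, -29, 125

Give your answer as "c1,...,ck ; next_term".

-1,3 ; -212

  a_2 = -1·4 + 3·5 = 11
  a_3 = -1·11 + 3·4 = 1
  a_4 = -1·1 + 3·11 = 32
  a_5 = -1·32 + 3·1 = -29
  a_6 = -1·-29 + 3·32 = 125
  a_7 = -1·125 + 3·-29 = -212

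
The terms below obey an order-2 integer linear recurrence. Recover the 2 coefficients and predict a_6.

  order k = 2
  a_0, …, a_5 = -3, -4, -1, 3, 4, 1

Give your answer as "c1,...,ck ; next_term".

  a_2 = 1·-4 + -1·-3 = -1
  a_3 = 1·-1 + -1·-4 = 3
  a_4 = 1·3 + -1·-1 = 4
  a_5 = 1·4 + -1·3 = 1
  a_6 = 1·1 + -1·4 = -3

1,-1 ; -3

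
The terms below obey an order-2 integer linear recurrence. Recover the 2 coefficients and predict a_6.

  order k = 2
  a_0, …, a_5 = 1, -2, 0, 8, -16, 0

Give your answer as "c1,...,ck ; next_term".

  a_2 = -2·-2 + -4·1 = 0
  a_3 = -2·0 + -4·-2 = 8
  a_4 = -2·8 + -4·0 = -16
  a_5 = -2·-16 + -4·8 = 0
  a_6 = -2·0 + -4·-16 = 64

-2,-4 ; 64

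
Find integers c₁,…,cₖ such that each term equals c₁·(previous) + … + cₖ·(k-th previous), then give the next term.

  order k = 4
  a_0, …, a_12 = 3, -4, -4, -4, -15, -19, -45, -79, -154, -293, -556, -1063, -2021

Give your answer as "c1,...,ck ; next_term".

1,2,0,-1 ; -3854

  a_4 = 1·-4 + 2·-4 + 0·-4 + -1·3 = -15
  a_5 = 1·-15 + 2·-4 + 0·-4 + -1·-4 = -19
  a_6 = 1·-19 + 2·-15 + 0·-4 + -1·-4 = -45
  a_7 = 1·-45 + 2·-19 + 0·-15 + -1·-4 = -79
  a_8 = 1·-79 + 2·-45 + 0·-19 + -1·-15 = -154
  a_9 = 1·-154 + 2·-79 + 0·-45 + -1·-19 = -293
  a_10 = 1·-293 + 2·-154 + 0·-79 + -1·-45 = -556
  a_11 = 1·-556 + 2·-293 + 0·-154 + -1·-79 = -1063
  a_12 = 1·-1063 + 2·-556 + 0·-293 + -1·-154 = -2021
  a_13 = 1·-2021 + 2·-1063 + 0·-556 + -1·-293 = -3854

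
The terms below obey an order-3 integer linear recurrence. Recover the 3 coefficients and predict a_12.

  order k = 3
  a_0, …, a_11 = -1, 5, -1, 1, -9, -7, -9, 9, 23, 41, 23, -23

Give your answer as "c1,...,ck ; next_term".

1,0,-2 ; -105

  a_3 = 1·-1 + 0·5 + -2·-1 = 1
  a_4 = 1·1 + 0·-1 + -2·5 = -9
  a_5 = 1·-9 + 0·1 + -2·-1 = -7
  a_6 = 1·-7 + 0·-9 + -2·1 = -9
  a_7 = 1·-9 + 0·-7 + -2·-9 = 9
  a_8 = 1·9 + 0·-9 + -2·-7 = 23
  a_9 = 1·23 + 0·9 + -2·-9 = 41
  a_10 = 1·41 + 0·23 + -2·9 = 23
  a_11 = 1·23 + 0·41 + -2·23 = -23
  a_12 = 1·-23 + 0·23 + -2·41 = -105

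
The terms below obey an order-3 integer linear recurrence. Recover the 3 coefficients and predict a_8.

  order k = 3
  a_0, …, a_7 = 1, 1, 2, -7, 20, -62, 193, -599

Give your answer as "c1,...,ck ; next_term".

-3,0,-1 ; 1859

  a_3 = -3·2 + 0·1 + -1·1 = -7
  a_4 = -3·-7 + 0·2 + -1·1 = 20
  a_5 = -3·20 + 0·-7 + -1·2 = -62
  a_6 = -3·-62 + 0·20 + -1·-7 = 193
  a_7 = -3·193 + 0·-62 + -1·20 = -599
  a_8 = -3·-599 + 0·193 + -1·-62 = 1859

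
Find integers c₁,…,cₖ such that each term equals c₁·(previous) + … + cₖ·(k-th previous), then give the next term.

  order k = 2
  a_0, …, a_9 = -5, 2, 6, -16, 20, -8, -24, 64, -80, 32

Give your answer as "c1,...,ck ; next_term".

  a_2 = -2·2 + -2·-5 = 6
  a_3 = -2·6 + -2·2 = -16
  a_4 = -2·-16 + -2·6 = 20
  a_5 = -2·20 + -2·-16 = -8
  a_6 = -2·-8 + -2·20 = -24
  a_7 = -2·-24 + -2·-8 = 64
  a_8 = -2·64 + -2·-24 = -80
  a_9 = -2·-80 + -2·64 = 32
  a_10 = -2·32 + -2·-80 = 96

-2,-2 ; 96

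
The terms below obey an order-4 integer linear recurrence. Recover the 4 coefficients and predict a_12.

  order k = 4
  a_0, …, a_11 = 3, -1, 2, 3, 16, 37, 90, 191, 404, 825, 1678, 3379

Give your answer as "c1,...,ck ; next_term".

3,-1,-3,2 ; 6792

  a_4 = 3·3 + -1·2 + -3·-1 + 2·3 = 16
  a_5 = 3·16 + -1·3 + -3·2 + 2·-1 = 37
  a_6 = 3·37 + -1·16 + -3·3 + 2·2 = 90
  a_7 = 3·90 + -1·37 + -3·16 + 2·3 = 191
  a_8 = 3·191 + -1·90 + -3·37 + 2·16 = 404
  a_9 = 3·404 + -1·191 + -3·90 + 2·37 = 825
  a_10 = 3·825 + -1·404 + -3·191 + 2·90 = 1678
  a_11 = 3·1678 + -1·825 + -3·404 + 2·191 = 3379
  a_12 = 3·3379 + -1·1678 + -3·825 + 2·404 = 6792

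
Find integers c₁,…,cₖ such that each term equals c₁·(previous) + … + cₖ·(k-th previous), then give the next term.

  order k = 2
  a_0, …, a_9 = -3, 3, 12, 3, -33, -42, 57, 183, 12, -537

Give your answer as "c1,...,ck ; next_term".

  a_2 = 1·3 + -3·-3 = 12
  a_3 = 1·12 + -3·3 = 3
  a_4 = 1·3 + -3·12 = -33
  a_5 = 1·-33 + -3·3 = -42
  a_6 = 1·-42 + -3·-33 = 57
  a_7 = 1·57 + -3·-42 = 183
  a_8 = 1·183 + -3·57 = 12
  a_9 = 1·12 + -3·183 = -537
  a_10 = 1·-537 + -3·12 = -573

1,-3 ; -573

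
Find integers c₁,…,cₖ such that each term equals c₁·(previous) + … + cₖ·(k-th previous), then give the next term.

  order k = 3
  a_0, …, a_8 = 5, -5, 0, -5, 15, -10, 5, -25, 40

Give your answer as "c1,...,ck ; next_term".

  a_3 = -1·0 + -1·-5 + -2·5 = -5
  a_4 = -1·-5 + -1·0 + -2·-5 = 15
  a_5 = -1·15 + -1·-5 + -2·0 = -10
  a_6 = -1·-10 + -1·15 + -2·-5 = 5
  a_7 = -1·5 + -1·-10 + -2·15 = -25
  a_8 = -1·-25 + -1·5 + -2·-10 = 40
  a_9 = -1·40 + -1·-25 + -2·5 = -25

-1,-1,-2 ; -25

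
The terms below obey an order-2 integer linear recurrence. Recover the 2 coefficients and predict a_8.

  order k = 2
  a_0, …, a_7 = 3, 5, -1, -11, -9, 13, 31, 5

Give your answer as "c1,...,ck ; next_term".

  a_2 = 1·5 + -2·3 = -1
  a_3 = 1·-1 + -2·5 = -11
  a_4 = 1·-11 + -2·-1 = -9
  a_5 = 1·-9 + -2·-11 = 13
  a_6 = 1·13 + -2·-9 = 31
  a_7 = 1·31 + -2·13 = 5
  a_8 = 1·5 + -2·31 = -57

1,-2 ; -57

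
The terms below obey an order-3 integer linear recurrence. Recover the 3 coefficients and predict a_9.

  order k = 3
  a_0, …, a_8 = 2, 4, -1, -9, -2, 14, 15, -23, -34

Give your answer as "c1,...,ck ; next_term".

  a_3 = -1·-1 + -1·4 + -3·2 = -9
  a_4 = -1·-9 + -1·-1 + -3·4 = -2
  a_5 = -1·-2 + -1·-9 + -3·-1 = 14
  a_6 = -1·14 + -1·-2 + -3·-9 = 15
  a_7 = -1·15 + -1·14 + -3·-2 = -23
  a_8 = -1·-23 + -1·15 + -3·14 = -34
  a_9 = -1·-34 + -1·-23 + -3·15 = 12

-1,-1,-3 ; 12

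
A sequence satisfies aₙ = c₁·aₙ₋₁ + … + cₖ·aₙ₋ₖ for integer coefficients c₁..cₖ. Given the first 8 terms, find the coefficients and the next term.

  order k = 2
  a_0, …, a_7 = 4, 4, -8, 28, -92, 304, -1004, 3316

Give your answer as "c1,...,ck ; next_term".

  a_2 = -3·4 + 1·4 = -8
  a_3 = -3·-8 + 1·4 = 28
  a_4 = -3·28 + 1·-8 = -92
  a_5 = -3·-92 + 1·28 = 304
  a_6 = -3·304 + 1·-92 = -1004
  a_7 = -3·-1004 + 1·304 = 3316
  a_8 = -3·3316 + 1·-1004 = -10952

-3,1 ; -10952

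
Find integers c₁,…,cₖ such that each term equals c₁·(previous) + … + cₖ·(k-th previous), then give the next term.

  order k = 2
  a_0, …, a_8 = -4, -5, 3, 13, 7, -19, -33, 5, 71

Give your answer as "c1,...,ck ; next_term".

1,-2 ; 61

  a_2 = 1·-5 + -2·-4 = 3
  a_3 = 1·3 + -2·-5 = 13
  a_4 = 1·13 + -2·3 = 7
  a_5 = 1·7 + -2·13 = -19
  a_6 = 1·-19 + -2·7 = -33
  a_7 = 1·-33 + -2·-19 = 5
  a_8 = 1·5 + -2·-33 = 71
  a_9 = 1·71 + -2·5 = 61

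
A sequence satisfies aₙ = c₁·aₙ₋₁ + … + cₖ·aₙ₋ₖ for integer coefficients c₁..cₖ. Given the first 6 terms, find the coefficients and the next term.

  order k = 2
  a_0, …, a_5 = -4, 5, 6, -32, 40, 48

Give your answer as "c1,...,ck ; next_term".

-2,-4 ; -256

  a_2 = -2·5 + -4·-4 = 6
  a_3 = -2·6 + -4·5 = -32
  a_4 = -2·-32 + -4·6 = 40
  a_5 = -2·40 + -4·-32 = 48
  a_6 = -2·48 + -4·40 = -256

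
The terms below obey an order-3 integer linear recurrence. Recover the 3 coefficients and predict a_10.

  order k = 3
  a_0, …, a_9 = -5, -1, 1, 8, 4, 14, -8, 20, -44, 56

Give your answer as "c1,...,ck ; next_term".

  a_3 = 0·1 + 2·-1 + -2·-5 = 8
  a_4 = 0·8 + 2·1 + -2·-1 = 4
  a_5 = 0·4 + 2·8 + -2·1 = 14
  a_6 = 0·14 + 2·4 + -2·8 = -8
  a_7 = 0·-8 + 2·14 + -2·4 = 20
  a_8 = 0·20 + 2·-8 + -2·14 = -44
  a_9 = 0·-44 + 2·20 + -2·-8 = 56
  a_10 = 0·56 + 2·-44 + -2·20 = -128

0,2,-2 ; -128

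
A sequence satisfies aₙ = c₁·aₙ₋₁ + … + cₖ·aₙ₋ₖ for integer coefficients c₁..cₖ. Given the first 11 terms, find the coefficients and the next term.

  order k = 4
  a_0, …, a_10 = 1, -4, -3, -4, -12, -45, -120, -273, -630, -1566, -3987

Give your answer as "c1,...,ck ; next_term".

3,-3,3,3 ; -9972

  a_4 = 3·-4 + -3·-3 + 3·-4 + 3·1 = -12
  a_5 = 3·-12 + -3·-4 + 3·-3 + 3·-4 = -45
  a_6 = 3·-45 + -3·-12 + 3·-4 + 3·-3 = -120
  a_7 = 3·-120 + -3·-45 + 3·-12 + 3·-4 = -273
  a_8 = 3·-273 + -3·-120 + 3·-45 + 3·-12 = -630
  a_9 = 3·-630 + -3·-273 + 3·-120 + 3·-45 = -1566
  a_10 = 3·-1566 + -3·-630 + 3·-273 + 3·-120 = -3987
  a_11 = 3·-3987 + -3·-1566 + 3·-630 + 3·-273 = -9972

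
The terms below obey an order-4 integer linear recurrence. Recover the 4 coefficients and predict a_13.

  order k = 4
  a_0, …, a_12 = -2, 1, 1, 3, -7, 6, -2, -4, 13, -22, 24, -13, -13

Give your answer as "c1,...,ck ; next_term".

-2,-2,-1,-1 ; 50

  a_4 = -2·3 + -2·1 + -1·1 + -1·-2 = -7
  a_5 = -2·-7 + -2·3 + -1·1 + -1·1 = 6
  a_6 = -2·6 + -2·-7 + -1·3 + -1·1 = -2
  a_7 = -2·-2 + -2·6 + -1·-7 + -1·3 = -4
  a_8 = -2·-4 + -2·-2 + -1·6 + -1·-7 = 13
  a_9 = -2·13 + -2·-4 + -1·-2 + -1·6 = -22
  a_10 = -2·-22 + -2·13 + -1·-4 + -1·-2 = 24
  a_11 = -2·24 + -2·-22 + -1·13 + -1·-4 = -13
  a_12 = -2·-13 + -2·24 + -1·-22 + -1·13 = -13
  a_13 = -2·-13 + -2·-13 + -1·24 + -1·-22 = 50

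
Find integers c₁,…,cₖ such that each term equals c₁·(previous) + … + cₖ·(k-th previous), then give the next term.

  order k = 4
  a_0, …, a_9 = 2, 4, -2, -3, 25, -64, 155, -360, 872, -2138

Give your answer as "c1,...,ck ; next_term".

  a_4 = -3·-3 + -1·-2 + 2·4 + 3·2 = 25
  a_5 = -3·25 + -1·-3 + 2·-2 + 3·4 = -64
  a_6 = -3·-64 + -1·25 + 2·-3 + 3·-2 = 155
  a_7 = -3·155 + -1·-64 + 2·25 + 3·-3 = -360
  a_8 = -3·-360 + -1·155 + 2·-64 + 3·25 = 872
  a_9 = -3·872 + -1·-360 + 2·155 + 3·-64 = -2138
  a_10 = -3·-2138 + -1·872 + 2·-360 + 3·155 = 5287

-3,-1,2,3 ; 5287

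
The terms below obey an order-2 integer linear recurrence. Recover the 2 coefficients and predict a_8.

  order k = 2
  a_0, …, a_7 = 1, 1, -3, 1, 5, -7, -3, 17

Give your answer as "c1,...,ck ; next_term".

  a_2 = -1·1 + -2·1 = -3
  a_3 = -1·-3 + -2·1 = 1
  a_4 = -1·1 + -2·-3 = 5
  a_5 = -1·5 + -2·1 = -7
  a_6 = -1·-7 + -2·5 = -3
  a_7 = -1·-3 + -2·-7 = 17
  a_8 = -1·17 + -2·-3 = -11

-1,-2 ; -11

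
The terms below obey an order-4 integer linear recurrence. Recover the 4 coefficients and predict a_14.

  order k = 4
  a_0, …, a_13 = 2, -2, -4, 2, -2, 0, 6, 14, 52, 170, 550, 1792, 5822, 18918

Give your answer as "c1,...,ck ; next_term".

  a_4 = 3·2 + 1·-4 + 0·-2 + -2·2 = -2
  a_5 = 3·-2 + 1·2 + 0·-4 + -2·-2 = 0
  a_6 = 3·0 + 1·-2 + 0·2 + -2·-4 = 6
  a_7 = 3·6 + 1·0 + 0·-2 + -2·2 = 14
  a_8 = 3·14 + 1·6 + 0·0 + -2·-2 = 52
  a_9 = 3·52 + 1·14 + 0·6 + -2·0 = 170
  a_10 = 3·170 + 1·52 + 0·14 + -2·6 = 550
  a_11 = 3·550 + 1·170 + 0·52 + -2·14 = 1792
  a_12 = 3·1792 + 1·550 + 0·170 + -2·52 = 5822
  a_13 = 3·5822 + 1·1792 + 0·550 + -2·170 = 18918
  a_14 = 3·18918 + 1·5822 + 0·1792 + -2·550 = 61476

3,1,0,-2 ; 61476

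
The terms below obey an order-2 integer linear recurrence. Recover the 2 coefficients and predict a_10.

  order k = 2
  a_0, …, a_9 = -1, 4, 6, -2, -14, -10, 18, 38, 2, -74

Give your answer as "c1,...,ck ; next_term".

1,-2 ; -78

  a_2 = 1·4 + -2·-1 = 6
  a_3 = 1·6 + -2·4 = -2
  a_4 = 1·-2 + -2·6 = -14
  a_5 = 1·-14 + -2·-2 = -10
  a_6 = 1·-10 + -2·-14 = 18
  a_7 = 1·18 + -2·-10 = 38
  a_8 = 1·38 + -2·18 = 2
  a_9 = 1·2 + -2·38 = -74
  a_10 = 1·-74 + -2·2 = -78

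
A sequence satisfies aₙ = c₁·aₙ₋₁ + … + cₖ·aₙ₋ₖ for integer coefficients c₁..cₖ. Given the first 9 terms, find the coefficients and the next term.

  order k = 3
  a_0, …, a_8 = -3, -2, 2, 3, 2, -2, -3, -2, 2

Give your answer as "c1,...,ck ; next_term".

0,0,-1 ; 3

  a_3 = 0·2 + 0·-2 + -1·-3 = 3
  a_4 = 0·3 + 0·2 + -1·-2 = 2
  a_5 = 0·2 + 0·3 + -1·2 = -2
  a_6 = 0·-2 + 0·2 + -1·3 = -3
  a_7 = 0·-3 + 0·-2 + -1·2 = -2
  a_8 = 0·-2 + 0·-3 + -1·-2 = 2
  a_9 = 0·2 + 0·-2 + -1·-3 = 3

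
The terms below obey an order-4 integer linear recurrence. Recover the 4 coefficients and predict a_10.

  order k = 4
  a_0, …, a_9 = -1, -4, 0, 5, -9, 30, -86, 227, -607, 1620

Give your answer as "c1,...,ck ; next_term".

-3,-1,-1,-2 ; -4308

  a_4 = -3·5 + -1·0 + -1·-4 + -2·-1 = -9
  a_5 = -3·-9 + -1·5 + -1·0 + -2·-4 = 30
  a_6 = -3·30 + -1·-9 + -1·5 + -2·0 = -86
  a_7 = -3·-86 + -1·30 + -1·-9 + -2·5 = 227
  a_8 = -3·227 + -1·-86 + -1·30 + -2·-9 = -607
  a_9 = -3·-607 + -1·227 + -1·-86 + -2·30 = 1620
  a_10 = -3·1620 + -1·-607 + -1·227 + -2·-86 = -4308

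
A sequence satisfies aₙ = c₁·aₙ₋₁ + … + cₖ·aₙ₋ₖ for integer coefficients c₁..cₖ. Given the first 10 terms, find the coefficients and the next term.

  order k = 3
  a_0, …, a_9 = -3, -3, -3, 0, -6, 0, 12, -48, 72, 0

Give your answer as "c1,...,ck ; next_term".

-2,-2,4 ; -336

  a_3 = -2·-3 + -2·-3 + 4·-3 = 0
  a_4 = -2·0 + -2·-3 + 4·-3 = -6
  a_5 = -2·-6 + -2·0 + 4·-3 = 0
  a_6 = -2·0 + -2·-6 + 4·0 = 12
  a_7 = -2·12 + -2·0 + 4·-6 = -48
  a_8 = -2·-48 + -2·12 + 4·0 = 72
  a_9 = -2·72 + -2·-48 + 4·12 = 0
  a_10 = -2·0 + -2·72 + 4·-48 = -336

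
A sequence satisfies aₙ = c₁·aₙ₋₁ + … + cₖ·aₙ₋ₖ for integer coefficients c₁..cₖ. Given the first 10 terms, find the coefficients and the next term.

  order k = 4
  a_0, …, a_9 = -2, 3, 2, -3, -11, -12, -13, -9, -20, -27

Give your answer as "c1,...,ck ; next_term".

1,1,-2,2 ; -55

  a_4 = 1·-3 + 1·2 + -2·3 + 2·-2 = -11
  a_5 = 1·-11 + 1·-3 + -2·2 + 2·3 = -12
  a_6 = 1·-12 + 1·-11 + -2·-3 + 2·2 = -13
  a_7 = 1·-13 + 1·-12 + -2·-11 + 2·-3 = -9
  a_8 = 1·-9 + 1·-13 + -2·-12 + 2·-11 = -20
  a_9 = 1·-20 + 1·-9 + -2·-13 + 2·-12 = -27
  a_10 = 1·-27 + 1·-20 + -2·-9 + 2·-13 = -55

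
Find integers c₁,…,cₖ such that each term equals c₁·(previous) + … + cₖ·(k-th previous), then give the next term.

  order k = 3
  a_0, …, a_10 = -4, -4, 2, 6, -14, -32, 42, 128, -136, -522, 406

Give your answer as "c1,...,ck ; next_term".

  a_3 = 1·2 + -4·-4 + 3·-4 = 6
  a_4 = 1·6 + -4·2 + 3·-4 = -14
  a_5 = 1·-14 + -4·6 + 3·2 = -32
  a_6 = 1·-32 + -4·-14 + 3·6 = 42
  a_7 = 1·42 + -4·-32 + 3·-14 = 128
  a_8 = 1·128 + -4·42 + 3·-32 = -136
  a_9 = 1·-136 + -4·128 + 3·42 = -522
  a_10 = 1·-522 + -4·-136 + 3·128 = 406
  a_11 = 1·406 + -4·-522 + 3·-136 = 2086

1,-4,3 ; 2086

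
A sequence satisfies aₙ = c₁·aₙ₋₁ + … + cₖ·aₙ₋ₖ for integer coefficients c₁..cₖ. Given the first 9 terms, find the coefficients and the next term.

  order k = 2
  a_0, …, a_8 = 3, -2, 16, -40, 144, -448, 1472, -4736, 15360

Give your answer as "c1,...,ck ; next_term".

-2,4 ; -49664

  a_2 = -2·-2 + 4·3 = 16
  a_3 = -2·16 + 4·-2 = -40
  a_4 = -2·-40 + 4·16 = 144
  a_5 = -2·144 + 4·-40 = -448
  a_6 = -2·-448 + 4·144 = 1472
  a_7 = -2·1472 + 4·-448 = -4736
  a_8 = -2·-4736 + 4·1472 = 15360
  a_9 = -2·15360 + 4·-4736 = -49664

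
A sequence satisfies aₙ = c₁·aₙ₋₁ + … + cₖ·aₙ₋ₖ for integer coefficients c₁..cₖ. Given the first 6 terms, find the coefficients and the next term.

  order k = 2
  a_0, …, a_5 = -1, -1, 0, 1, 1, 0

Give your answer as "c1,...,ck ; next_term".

  a_2 = 1·-1 + -1·-1 = 0
  a_3 = 1·0 + -1·-1 = 1
  a_4 = 1·1 + -1·0 = 1
  a_5 = 1·1 + -1·1 = 0
  a_6 = 1·0 + -1·1 = -1

1,-1 ; -1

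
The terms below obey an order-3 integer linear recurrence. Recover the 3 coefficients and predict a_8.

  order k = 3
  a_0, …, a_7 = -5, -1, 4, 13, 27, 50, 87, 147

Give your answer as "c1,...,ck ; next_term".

  a_3 = 2·4 + 0·-1 + -1·-5 = 13
  a_4 = 2·13 + 0·4 + -1·-1 = 27
  a_5 = 2·27 + 0·13 + -1·4 = 50
  a_6 = 2·50 + 0·27 + -1·13 = 87
  a_7 = 2·87 + 0·50 + -1·27 = 147
  a_8 = 2·147 + 0·87 + -1·50 = 244

2,0,-1 ; 244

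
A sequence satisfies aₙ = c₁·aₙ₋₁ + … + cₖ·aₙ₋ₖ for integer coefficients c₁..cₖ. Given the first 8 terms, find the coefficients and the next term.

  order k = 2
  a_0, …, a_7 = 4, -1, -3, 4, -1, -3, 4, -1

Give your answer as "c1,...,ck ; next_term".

-1,-1 ; -3

  a_2 = -1·-1 + -1·4 = -3
  a_3 = -1·-3 + -1·-1 = 4
  a_4 = -1·4 + -1·-3 = -1
  a_5 = -1·-1 + -1·4 = -3
  a_6 = -1·-3 + -1·-1 = 4
  a_7 = -1·4 + -1·-3 = -1
  a_8 = -1·-1 + -1·4 = -3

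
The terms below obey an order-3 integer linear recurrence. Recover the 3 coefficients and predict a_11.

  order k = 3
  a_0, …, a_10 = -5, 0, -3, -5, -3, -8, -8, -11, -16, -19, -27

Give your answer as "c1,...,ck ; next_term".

  a_3 = 0·-3 + 1·0 + 1·-5 = -5
  a_4 = 0·-5 + 1·-3 + 1·0 = -3
  a_5 = 0·-3 + 1·-5 + 1·-3 = -8
  a_6 = 0·-8 + 1·-3 + 1·-5 = -8
  a_7 = 0·-8 + 1·-8 + 1·-3 = -11
  a_8 = 0·-11 + 1·-8 + 1·-8 = -16
  a_9 = 0·-16 + 1·-11 + 1·-8 = -19
  a_10 = 0·-19 + 1·-16 + 1·-11 = -27
  a_11 = 0·-27 + 1·-19 + 1·-16 = -35

0,1,1 ; -35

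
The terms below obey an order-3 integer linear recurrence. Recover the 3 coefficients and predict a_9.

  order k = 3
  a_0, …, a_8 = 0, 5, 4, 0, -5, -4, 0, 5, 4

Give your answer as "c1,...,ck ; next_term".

0,0,-1 ; 0

  a_3 = 0·4 + 0·5 + -1·0 = 0
  a_4 = 0·0 + 0·4 + -1·5 = -5
  a_5 = 0·-5 + 0·0 + -1·4 = -4
  a_6 = 0·-4 + 0·-5 + -1·0 = 0
  a_7 = 0·0 + 0·-4 + -1·-5 = 5
  a_8 = 0·5 + 0·0 + -1·-4 = 4
  a_9 = 0·4 + 0·5 + -1·0 = 0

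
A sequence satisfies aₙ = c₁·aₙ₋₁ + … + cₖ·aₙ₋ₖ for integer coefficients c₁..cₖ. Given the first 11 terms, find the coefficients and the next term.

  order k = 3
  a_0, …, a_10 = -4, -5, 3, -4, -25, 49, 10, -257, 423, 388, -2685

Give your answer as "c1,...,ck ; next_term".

  a_3 = -1·3 + -3·-5 + 4·-4 = -4
  a_4 = -1·-4 + -3·3 + 4·-5 = -25
  a_5 = -1·-25 + -3·-4 + 4·3 = 49
  a_6 = -1·49 + -3·-25 + 4·-4 = 10
  a_7 = -1·10 + -3·49 + 4·-25 = -257
  a_8 = -1·-257 + -3·10 + 4·49 = 423
  a_9 = -1·423 + -3·-257 + 4·10 = 388
  a_10 = -1·388 + -3·423 + 4·-257 = -2685
  a_11 = -1·-2685 + -3·388 + 4·423 = 3213

-1,-3,4 ; 3213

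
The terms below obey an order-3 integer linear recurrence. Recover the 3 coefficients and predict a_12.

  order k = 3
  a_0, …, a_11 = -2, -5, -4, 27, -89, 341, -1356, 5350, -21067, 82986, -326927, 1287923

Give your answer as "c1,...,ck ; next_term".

  a_3 = -4·-4 + -1·-5 + -3·-2 = 27
  a_4 = -4·27 + -1·-4 + -3·-5 = -89
  a_5 = -4·-89 + -1·27 + -3·-4 = 341
  a_6 = -4·341 + -1·-89 + -3·27 = -1356
  a_7 = -4·-1356 + -1·341 + -3·-89 = 5350
  a_8 = -4·5350 + -1·-1356 + -3·341 = -21067
  a_9 = -4·-21067 + -1·5350 + -3·-1356 = 82986
  a_10 = -4·82986 + -1·-21067 + -3·5350 = -326927
  a_11 = -4·-326927 + -1·82986 + -3·-21067 = 1287923
  a_12 = -4·1287923 + -1·-326927 + -3·82986 = -5073723

-4,-1,-3 ; -5073723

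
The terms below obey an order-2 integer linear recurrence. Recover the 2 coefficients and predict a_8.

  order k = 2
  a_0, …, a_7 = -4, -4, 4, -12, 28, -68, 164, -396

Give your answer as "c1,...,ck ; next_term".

  a_2 = -2·-4 + 1·-4 = 4
  a_3 = -2·4 + 1·-4 = -12
  a_4 = -2·-12 + 1·4 = 28
  a_5 = -2·28 + 1·-12 = -68
  a_6 = -2·-68 + 1·28 = 164
  a_7 = -2·164 + 1·-68 = -396
  a_8 = -2·-396 + 1·164 = 956

-2,1 ; 956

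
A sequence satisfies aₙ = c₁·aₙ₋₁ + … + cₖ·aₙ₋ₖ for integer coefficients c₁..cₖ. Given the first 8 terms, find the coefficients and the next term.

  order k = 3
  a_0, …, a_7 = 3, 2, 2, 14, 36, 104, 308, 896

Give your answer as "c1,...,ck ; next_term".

  a_3 = 2·2 + 2·2 + 2·3 = 14
  a_4 = 2·14 + 2·2 + 2·2 = 36
  a_5 = 2·36 + 2·14 + 2·2 = 104
  a_6 = 2·104 + 2·36 + 2·14 = 308
  a_7 = 2·308 + 2·104 + 2·36 = 896
  a_8 = 2·896 + 2·308 + 2·104 = 2616

2,2,2 ; 2616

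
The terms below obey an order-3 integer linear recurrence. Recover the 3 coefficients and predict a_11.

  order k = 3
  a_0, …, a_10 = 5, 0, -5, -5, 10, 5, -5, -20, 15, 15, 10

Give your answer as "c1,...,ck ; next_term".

-1,-1,-2 ; -55

  a_3 = -1·-5 + -1·0 + -2·5 = -5
  a_4 = -1·-5 + -1·-5 + -2·0 = 10
  a_5 = -1·10 + -1·-5 + -2·-5 = 5
  a_6 = -1·5 + -1·10 + -2·-5 = -5
  a_7 = -1·-5 + -1·5 + -2·10 = -20
  a_8 = -1·-20 + -1·-5 + -2·5 = 15
  a_9 = -1·15 + -1·-20 + -2·-5 = 15
  a_10 = -1·15 + -1·15 + -2·-20 = 10
  a_11 = -1·10 + -1·15 + -2·15 = -55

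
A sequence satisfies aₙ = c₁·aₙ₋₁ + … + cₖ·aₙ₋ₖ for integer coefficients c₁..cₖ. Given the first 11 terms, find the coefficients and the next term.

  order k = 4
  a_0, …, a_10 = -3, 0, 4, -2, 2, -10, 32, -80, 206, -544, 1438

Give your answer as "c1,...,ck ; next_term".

-2,1,-1,2 ; -3786

  a_4 = -2·-2 + 1·4 + -1·0 + 2·-3 = 2
  a_5 = -2·2 + 1·-2 + -1·4 + 2·0 = -10
  a_6 = -2·-10 + 1·2 + -1·-2 + 2·4 = 32
  a_7 = -2·32 + 1·-10 + -1·2 + 2·-2 = -80
  a_8 = -2·-80 + 1·32 + -1·-10 + 2·2 = 206
  a_9 = -2·206 + 1·-80 + -1·32 + 2·-10 = -544
  a_10 = -2·-544 + 1·206 + -1·-80 + 2·32 = 1438
  a_11 = -2·1438 + 1·-544 + -1·206 + 2·-80 = -3786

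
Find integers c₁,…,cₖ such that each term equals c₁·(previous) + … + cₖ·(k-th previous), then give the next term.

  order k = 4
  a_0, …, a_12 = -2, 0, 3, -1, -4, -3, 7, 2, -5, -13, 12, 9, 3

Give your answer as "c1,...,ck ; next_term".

  a_4 = 0·-1 + 0·3 + -1·0 + 2·-2 = -4
  a_5 = 0·-4 + 0·-1 + -1·3 + 2·0 = -3
  a_6 = 0·-3 + 0·-4 + -1·-1 + 2·3 = 7
  a_7 = 0·7 + 0·-3 + -1·-4 + 2·-1 = 2
  a_8 = 0·2 + 0·7 + -1·-3 + 2·-4 = -5
  a_9 = 0·-5 + 0·2 + -1·7 + 2·-3 = -13
  a_10 = 0·-13 + 0·-5 + -1·2 + 2·7 = 12
  a_11 = 0·12 + 0·-13 + -1·-5 + 2·2 = 9
  a_12 = 0·9 + 0·12 + -1·-13 + 2·-5 = 3
  a_13 = 0·3 + 0·9 + -1·12 + 2·-13 = -38

0,0,-1,2 ; -38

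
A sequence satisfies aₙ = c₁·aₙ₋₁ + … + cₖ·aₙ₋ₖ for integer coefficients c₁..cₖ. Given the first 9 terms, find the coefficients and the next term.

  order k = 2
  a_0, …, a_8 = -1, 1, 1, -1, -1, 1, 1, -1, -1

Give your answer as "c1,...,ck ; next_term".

  a_2 = 0·1 + -1·-1 = 1
  a_3 = 0·1 + -1·1 = -1
  a_4 = 0·-1 + -1·1 = -1
  a_5 = 0·-1 + -1·-1 = 1
  a_6 = 0·1 + -1·-1 = 1
  a_7 = 0·1 + -1·1 = -1
  a_8 = 0·-1 + -1·1 = -1
  a_9 = 0·-1 + -1·-1 = 1

0,-1 ; 1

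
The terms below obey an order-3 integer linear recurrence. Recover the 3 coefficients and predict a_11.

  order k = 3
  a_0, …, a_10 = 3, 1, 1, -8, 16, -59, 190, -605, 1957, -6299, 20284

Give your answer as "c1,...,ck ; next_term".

-2,3,-3 ; -65336

  a_3 = -2·1 + 3·1 + -3·3 = -8
  a_4 = -2·-8 + 3·1 + -3·1 = 16
  a_5 = -2·16 + 3·-8 + -3·1 = -59
  a_6 = -2·-59 + 3·16 + -3·-8 = 190
  a_7 = -2·190 + 3·-59 + -3·16 = -605
  a_8 = -2·-605 + 3·190 + -3·-59 = 1957
  a_9 = -2·1957 + 3·-605 + -3·190 = -6299
  a_10 = -2·-6299 + 3·1957 + -3·-605 = 20284
  a_11 = -2·20284 + 3·-6299 + -3·1957 = -65336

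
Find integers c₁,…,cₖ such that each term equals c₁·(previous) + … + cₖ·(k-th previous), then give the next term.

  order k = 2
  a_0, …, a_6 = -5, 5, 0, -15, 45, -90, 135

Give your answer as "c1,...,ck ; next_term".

  a_2 = -3·5 + -3·-5 = 0
  a_3 = -3·0 + -3·5 = -15
  a_4 = -3·-15 + -3·0 = 45
  a_5 = -3·45 + -3·-15 = -90
  a_6 = -3·-90 + -3·45 = 135
  a_7 = -3·135 + -3·-90 = -135

-3,-3 ; -135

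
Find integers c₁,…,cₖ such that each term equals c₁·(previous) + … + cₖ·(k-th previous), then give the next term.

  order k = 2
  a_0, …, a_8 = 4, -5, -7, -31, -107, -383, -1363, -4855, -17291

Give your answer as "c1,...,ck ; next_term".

  a_2 = 3·-5 + 2·4 = -7
  a_3 = 3·-7 + 2·-5 = -31
  a_4 = 3·-31 + 2·-7 = -107
  a_5 = 3·-107 + 2·-31 = -383
  a_6 = 3·-383 + 2·-107 = -1363
  a_7 = 3·-1363 + 2·-383 = -4855
  a_8 = 3·-4855 + 2·-1363 = -17291
  a_9 = 3·-17291 + 2·-4855 = -61583

3,2 ; -61583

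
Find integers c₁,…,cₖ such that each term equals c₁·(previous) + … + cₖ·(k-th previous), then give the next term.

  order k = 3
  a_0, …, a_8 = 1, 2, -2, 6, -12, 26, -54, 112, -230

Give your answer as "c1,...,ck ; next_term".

-3,-1,2 ; 470

  a_3 = -3·-2 + -1·2 + 2·1 = 6
  a_4 = -3·6 + -1·-2 + 2·2 = -12
  a_5 = -3·-12 + -1·6 + 2·-2 = 26
  a_6 = -3·26 + -1·-12 + 2·6 = -54
  a_7 = -3·-54 + -1·26 + 2·-12 = 112
  a_8 = -3·112 + -1·-54 + 2·26 = -230
  a_9 = -3·-230 + -1·112 + 2·-54 = 470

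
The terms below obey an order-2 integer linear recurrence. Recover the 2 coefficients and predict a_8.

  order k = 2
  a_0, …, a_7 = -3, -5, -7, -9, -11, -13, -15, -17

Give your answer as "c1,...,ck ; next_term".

2,-1 ; -19

  a_2 = 2·-5 + -1·-3 = -7
  a_3 = 2·-7 + -1·-5 = -9
  a_4 = 2·-9 + -1·-7 = -11
  a_5 = 2·-11 + -1·-9 = -13
  a_6 = 2·-13 + -1·-11 = -15
  a_7 = 2·-15 + -1·-13 = -17
  a_8 = 2·-17 + -1·-15 = -19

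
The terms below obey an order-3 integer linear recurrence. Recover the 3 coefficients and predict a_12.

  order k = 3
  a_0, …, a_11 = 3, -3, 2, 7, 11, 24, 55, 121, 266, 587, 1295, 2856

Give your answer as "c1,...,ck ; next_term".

  a_3 = 2·2 + 0·-3 + 1·3 = 7
  a_4 = 2·7 + 0·2 + 1·-3 = 11
  a_5 = 2·11 + 0·7 + 1·2 = 24
  a_6 = 2·24 + 0·11 + 1·7 = 55
  a_7 = 2·55 + 0·24 + 1·11 = 121
  a_8 = 2·121 + 0·55 + 1·24 = 266
  a_9 = 2·266 + 0·121 + 1·55 = 587
  a_10 = 2·587 + 0·266 + 1·121 = 1295
  a_11 = 2·1295 + 0·587 + 1·266 = 2856
  a_12 = 2·2856 + 0·1295 + 1·587 = 6299

2,0,1 ; 6299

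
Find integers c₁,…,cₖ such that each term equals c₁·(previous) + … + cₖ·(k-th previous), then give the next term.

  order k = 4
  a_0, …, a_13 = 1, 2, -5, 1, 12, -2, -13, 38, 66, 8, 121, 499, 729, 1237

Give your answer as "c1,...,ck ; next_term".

  a_4 = 1·1 + 0·-5 + 4·2 + 3·1 = 12
  a_5 = 1·12 + 0·1 + 4·-5 + 3·2 = -2
  a_6 = 1·-2 + 0·12 + 4·1 + 3·-5 = -13
  a_7 = 1·-13 + 0·-2 + 4·12 + 3·1 = 38
  a_8 = 1·38 + 0·-13 + 4·-2 + 3·12 = 66
  a_9 = 1·66 + 0·38 + 4·-13 + 3·-2 = 8
  a_10 = 1·8 + 0·66 + 4·38 + 3·-13 = 121
  a_11 = 1·121 + 0·8 + 4·66 + 3·38 = 499
  a_12 = 1·499 + 0·121 + 4·8 + 3·66 = 729
  a_13 = 1·729 + 0·499 + 4·121 + 3·8 = 1237
  a_14 = 1·1237 + 0·729 + 4·499 + 3·121 = 3596

1,0,4,3 ; 3596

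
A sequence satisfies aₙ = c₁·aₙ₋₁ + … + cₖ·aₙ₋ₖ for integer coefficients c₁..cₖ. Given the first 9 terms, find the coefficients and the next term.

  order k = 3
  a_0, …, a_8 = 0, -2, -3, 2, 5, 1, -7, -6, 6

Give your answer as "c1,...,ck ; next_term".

0,-1,-1 ; 13

  a_3 = 0·-3 + -1·-2 + -1·0 = 2
  a_4 = 0·2 + -1·-3 + -1·-2 = 5
  a_5 = 0·5 + -1·2 + -1·-3 = 1
  a_6 = 0·1 + -1·5 + -1·2 = -7
  a_7 = 0·-7 + -1·1 + -1·5 = -6
  a_8 = 0·-6 + -1·-7 + -1·1 = 6
  a_9 = 0·6 + -1·-6 + -1·-7 = 13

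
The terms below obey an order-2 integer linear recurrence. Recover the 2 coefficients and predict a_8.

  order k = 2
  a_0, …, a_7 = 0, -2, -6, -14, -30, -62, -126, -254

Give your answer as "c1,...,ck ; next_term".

  a_2 = 3·-2 + -2·0 = -6
  a_3 = 3·-6 + -2·-2 = -14
  a_4 = 3·-14 + -2·-6 = -30
  a_5 = 3·-30 + -2·-14 = -62
  a_6 = 3·-62 + -2·-30 = -126
  a_7 = 3·-126 + -2·-62 = -254
  a_8 = 3·-254 + -2·-126 = -510

3,-2 ; -510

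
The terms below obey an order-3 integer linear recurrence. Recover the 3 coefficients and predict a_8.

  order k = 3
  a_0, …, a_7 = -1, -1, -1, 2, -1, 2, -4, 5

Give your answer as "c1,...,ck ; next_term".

-1,0,-1 ; -7

  a_3 = -1·-1 + 0·-1 + -1·-1 = 2
  a_4 = -1·2 + 0·-1 + -1·-1 = -1
  a_5 = -1·-1 + 0·2 + -1·-1 = 2
  a_6 = -1·2 + 0·-1 + -1·2 = -4
  a_7 = -1·-4 + 0·2 + -1·-1 = 5
  a_8 = -1·5 + 0·-4 + -1·2 = -7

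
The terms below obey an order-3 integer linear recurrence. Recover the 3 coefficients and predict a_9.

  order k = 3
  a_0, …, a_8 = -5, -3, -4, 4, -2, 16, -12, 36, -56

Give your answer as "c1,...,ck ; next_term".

0,2,-2 ; 96

  a_3 = 0·-4 + 2·-3 + -2·-5 = 4
  a_4 = 0·4 + 2·-4 + -2·-3 = -2
  a_5 = 0·-2 + 2·4 + -2·-4 = 16
  a_6 = 0·16 + 2·-2 + -2·4 = -12
  a_7 = 0·-12 + 2·16 + -2·-2 = 36
  a_8 = 0·36 + 2·-12 + -2·16 = -56
  a_9 = 0·-56 + 2·36 + -2·-12 = 96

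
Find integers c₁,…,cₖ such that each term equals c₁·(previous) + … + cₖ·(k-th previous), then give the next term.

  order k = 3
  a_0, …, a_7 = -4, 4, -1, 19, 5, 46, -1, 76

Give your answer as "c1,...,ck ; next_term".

1,2,-3 ; -64

  a_3 = 1·-1 + 2·4 + -3·-4 = 19
  a_4 = 1·19 + 2·-1 + -3·4 = 5
  a_5 = 1·5 + 2·19 + -3·-1 = 46
  a_6 = 1·46 + 2·5 + -3·19 = -1
  a_7 = 1·-1 + 2·46 + -3·5 = 76
  a_8 = 1·76 + 2·-1 + -3·46 = -64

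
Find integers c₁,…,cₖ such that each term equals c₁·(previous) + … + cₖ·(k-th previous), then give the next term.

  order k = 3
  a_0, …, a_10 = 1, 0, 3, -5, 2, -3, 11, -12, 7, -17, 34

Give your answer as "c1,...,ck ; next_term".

  a_3 = -1·3 + -1·0 + -2·1 = -5
  a_4 = -1·-5 + -1·3 + -2·0 = 2
  a_5 = -1·2 + -1·-5 + -2·3 = -3
  a_6 = -1·-3 + -1·2 + -2·-5 = 11
  a_7 = -1·11 + -1·-3 + -2·2 = -12
  a_8 = -1·-12 + -1·11 + -2·-3 = 7
  a_9 = -1·7 + -1·-12 + -2·11 = -17
  a_10 = -1·-17 + -1·7 + -2·-12 = 34
  a_11 = -1·34 + -1·-17 + -2·7 = -31

-1,-1,-2 ; -31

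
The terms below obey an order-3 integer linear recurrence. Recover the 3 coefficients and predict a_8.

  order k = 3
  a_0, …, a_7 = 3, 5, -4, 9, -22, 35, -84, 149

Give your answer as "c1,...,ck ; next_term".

  a_3 = 0·-4 + 3·5 + -2·3 = 9
  a_4 = 0·9 + 3·-4 + -2·5 = -22
  a_5 = 0·-22 + 3·9 + -2·-4 = 35
  a_6 = 0·35 + 3·-22 + -2·9 = -84
  a_7 = 0·-84 + 3·35 + -2·-22 = 149
  a_8 = 0·149 + 3·-84 + -2·35 = -322

0,3,-2 ; -322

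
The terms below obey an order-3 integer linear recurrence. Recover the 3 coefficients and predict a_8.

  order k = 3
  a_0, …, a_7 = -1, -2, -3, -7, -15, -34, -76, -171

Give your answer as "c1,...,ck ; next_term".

2,1,-1 ; -384

  a_3 = 2·-3 + 1·-2 + -1·-1 = -7
  a_4 = 2·-7 + 1·-3 + -1·-2 = -15
  a_5 = 2·-15 + 1·-7 + -1·-3 = -34
  a_6 = 2·-34 + 1·-15 + -1·-7 = -76
  a_7 = 2·-76 + 1·-34 + -1·-15 = -171
  a_8 = 2·-171 + 1·-76 + -1·-34 = -384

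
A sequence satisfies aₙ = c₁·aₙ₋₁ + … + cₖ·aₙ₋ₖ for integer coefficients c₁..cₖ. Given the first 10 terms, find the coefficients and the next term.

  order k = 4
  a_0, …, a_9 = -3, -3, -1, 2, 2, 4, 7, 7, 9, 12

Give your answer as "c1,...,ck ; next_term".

1,0,1,-1 ; 12

  a_4 = 1·2 + 0·-1 + 1·-3 + -1·-3 = 2
  a_5 = 1·2 + 0·2 + 1·-1 + -1·-3 = 4
  a_6 = 1·4 + 0·2 + 1·2 + -1·-1 = 7
  a_7 = 1·7 + 0·4 + 1·2 + -1·2 = 7
  a_8 = 1·7 + 0·7 + 1·4 + -1·2 = 9
  a_9 = 1·9 + 0·7 + 1·7 + -1·4 = 12
  a_10 = 1·12 + 0·9 + 1·7 + -1·7 = 12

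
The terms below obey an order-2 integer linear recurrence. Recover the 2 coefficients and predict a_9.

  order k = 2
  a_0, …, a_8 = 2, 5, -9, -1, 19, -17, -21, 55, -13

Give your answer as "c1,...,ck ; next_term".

-1,-2 ; -97

  a_2 = -1·5 + -2·2 = -9
  a_3 = -1·-9 + -2·5 = -1
  a_4 = -1·-1 + -2·-9 = 19
  a_5 = -1·19 + -2·-1 = -17
  a_6 = -1·-17 + -2·19 = -21
  a_7 = -1·-21 + -2·-17 = 55
  a_8 = -1·55 + -2·-21 = -13
  a_9 = -1·-13 + -2·55 = -97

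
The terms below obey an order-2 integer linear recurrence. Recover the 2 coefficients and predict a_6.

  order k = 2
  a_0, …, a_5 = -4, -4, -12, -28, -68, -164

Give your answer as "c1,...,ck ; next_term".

2,1 ; -396

  a_2 = 2·-4 + 1·-4 = -12
  a_3 = 2·-12 + 1·-4 = -28
  a_4 = 2·-28 + 1·-12 = -68
  a_5 = 2·-68 + 1·-28 = -164
  a_6 = 2·-164 + 1·-68 = -396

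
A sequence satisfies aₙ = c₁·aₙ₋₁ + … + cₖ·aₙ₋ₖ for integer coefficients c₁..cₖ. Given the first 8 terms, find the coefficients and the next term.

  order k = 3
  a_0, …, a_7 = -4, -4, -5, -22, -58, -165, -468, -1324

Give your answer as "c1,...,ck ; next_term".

2,2,1 ; -3749

  a_3 = 2·-5 + 2·-4 + 1·-4 = -22
  a_4 = 2·-22 + 2·-5 + 1·-4 = -58
  a_5 = 2·-58 + 2·-22 + 1·-5 = -165
  a_6 = 2·-165 + 2·-58 + 1·-22 = -468
  a_7 = 2·-468 + 2·-165 + 1·-58 = -1324
  a_8 = 2·-1324 + 2·-468 + 1·-165 = -3749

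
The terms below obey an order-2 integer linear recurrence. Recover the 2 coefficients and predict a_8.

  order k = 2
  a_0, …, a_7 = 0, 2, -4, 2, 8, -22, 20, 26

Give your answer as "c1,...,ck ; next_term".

-2,-3 ; -112

  a_2 = -2·2 + -3·0 = -4
  a_3 = -2·-4 + -3·2 = 2
  a_4 = -2·2 + -3·-4 = 8
  a_5 = -2·8 + -3·2 = -22
  a_6 = -2·-22 + -3·8 = 20
  a_7 = -2·20 + -3·-22 = 26
  a_8 = -2·26 + -3·20 = -112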